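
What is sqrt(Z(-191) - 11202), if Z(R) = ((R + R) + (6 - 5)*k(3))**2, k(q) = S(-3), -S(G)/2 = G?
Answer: sqrt(130174) ≈ 360.80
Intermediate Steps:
S(G) = -2*G
k(q) = 6 (k(q) = -2*(-3) = 6)
Z(R) = (6 + 2*R)**2 (Z(R) = ((R + R) + (6 - 5)*6)**2 = (2*R + 1*6)**2 = (2*R + 6)**2 = (6 + 2*R)**2)
sqrt(Z(-191) - 11202) = sqrt(4*(3 - 191)**2 - 11202) = sqrt(4*(-188)**2 - 11202) = sqrt(4*35344 - 11202) = sqrt(141376 - 11202) = sqrt(130174)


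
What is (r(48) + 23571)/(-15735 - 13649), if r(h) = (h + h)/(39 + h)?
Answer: -683591/852136 ≈ -0.80221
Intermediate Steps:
r(h) = 2*h/(39 + h) (r(h) = (2*h)/(39 + h) = 2*h/(39 + h))
(r(48) + 23571)/(-15735 - 13649) = (2*48/(39 + 48) + 23571)/(-15735 - 13649) = (2*48/87 + 23571)/(-29384) = (2*48*(1/87) + 23571)*(-1/29384) = (32/29 + 23571)*(-1/29384) = (683591/29)*(-1/29384) = -683591/852136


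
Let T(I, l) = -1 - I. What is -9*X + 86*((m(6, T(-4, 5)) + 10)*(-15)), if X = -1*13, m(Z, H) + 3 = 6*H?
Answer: -32133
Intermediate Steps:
m(Z, H) = -3 + 6*H
X = -13
-9*X + 86*((m(6, T(-4, 5)) + 10)*(-15)) = -9*(-13) + 86*(((-3 + 6*(-1 - 1*(-4))) + 10)*(-15)) = 117 + 86*(((-3 + 6*(-1 + 4)) + 10)*(-15)) = 117 + 86*(((-3 + 6*3) + 10)*(-15)) = 117 + 86*(((-3 + 18) + 10)*(-15)) = 117 + 86*((15 + 10)*(-15)) = 117 + 86*(25*(-15)) = 117 + 86*(-375) = 117 - 32250 = -32133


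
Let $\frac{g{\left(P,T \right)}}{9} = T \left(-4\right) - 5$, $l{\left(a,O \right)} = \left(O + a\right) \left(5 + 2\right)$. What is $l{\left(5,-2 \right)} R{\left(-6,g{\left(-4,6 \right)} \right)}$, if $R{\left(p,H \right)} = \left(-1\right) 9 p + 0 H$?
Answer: $1134$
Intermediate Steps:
$l{\left(a,O \right)} = 7 O + 7 a$ ($l{\left(a,O \right)} = \left(O + a\right) 7 = 7 O + 7 a$)
$g{\left(P,T \right)} = -45 - 36 T$ ($g{\left(P,T \right)} = 9 \left(T \left(-4\right) - 5\right) = 9 \left(- 4 T - 5\right) = 9 \left(-5 - 4 T\right) = -45 - 36 T$)
$R{\left(p,H \right)} = - 9 p$ ($R{\left(p,H \right)} = - 9 p + 0 = - 9 p$)
$l{\left(5,-2 \right)} R{\left(-6,g{\left(-4,6 \right)} \right)} = \left(7 \left(-2\right) + 7 \cdot 5\right) \left(\left(-9\right) \left(-6\right)\right) = \left(-14 + 35\right) 54 = 21 \cdot 54 = 1134$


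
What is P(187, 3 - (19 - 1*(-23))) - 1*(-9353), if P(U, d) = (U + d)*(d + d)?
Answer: -2191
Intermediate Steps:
P(U, d) = 2*d*(U + d) (P(U, d) = (U + d)*(2*d) = 2*d*(U + d))
P(187, 3 - (19 - 1*(-23))) - 1*(-9353) = 2*(3 - (19 - 1*(-23)))*(187 + (3 - (19 - 1*(-23)))) - 1*(-9353) = 2*(3 - (19 + 23))*(187 + (3 - (19 + 23))) + 9353 = 2*(3 - 1*42)*(187 + (3 - 1*42)) + 9353 = 2*(3 - 42)*(187 + (3 - 42)) + 9353 = 2*(-39)*(187 - 39) + 9353 = 2*(-39)*148 + 9353 = -11544 + 9353 = -2191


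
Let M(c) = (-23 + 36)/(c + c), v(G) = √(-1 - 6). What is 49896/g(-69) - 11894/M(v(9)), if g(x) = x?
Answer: -16632/23 - 23788*I*√7/13 ≈ -723.13 - 4841.3*I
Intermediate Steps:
v(G) = I*√7 (v(G) = √(-7) = I*√7)
M(c) = 13/(2*c) (M(c) = 13/((2*c)) = 13*(1/(2*c)) = 13/(2*c))
49896/g(-69) - 11894/M(v(9)) = 49896/(-69) - 11894*2*I*√7/13 = 49896*(-1/69) - 11894*2*I*√7/13 = -16632/23 - 11894*2*I*√7/13 = -16632/23 - 23788*I*√7/13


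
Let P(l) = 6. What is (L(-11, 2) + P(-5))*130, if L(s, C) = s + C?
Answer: -390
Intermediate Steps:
L(s, C) = C + s
(L(-11, 2) + P(-5))*130 = ((2 - 11) + 6)*130 = (-9 + 6)*130 = -3*130 = -390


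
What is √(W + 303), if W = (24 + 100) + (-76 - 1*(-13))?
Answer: 2*√91 ≈ 19.079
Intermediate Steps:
W = 61 (W = 124 + (-76 + 13) = 124 - 63 = 61)
√(W + 303) = √(61 + 303) = √364 = 2*√91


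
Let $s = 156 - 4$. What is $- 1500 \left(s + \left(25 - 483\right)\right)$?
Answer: $459000$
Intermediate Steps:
$s = 152$
$- 1500 \left(s + \left(25 - 483\right)\right) = - 1500 \left(152 + \left(25 - 483\right)\right) = - 1500 \left(152 - 458\right) = \left(-1500\right) \left(-306\right) = 459000$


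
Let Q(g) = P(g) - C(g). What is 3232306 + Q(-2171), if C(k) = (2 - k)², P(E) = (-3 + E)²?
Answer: 3236653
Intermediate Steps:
Q(g) = (-3 + g)² - (-2 + g)²
3232306 + Q(-2171) = 3232306 + (5 - 2*(-2171)) = 3232306 + (5 + 4342) = 3232306 + 4347 = 3236653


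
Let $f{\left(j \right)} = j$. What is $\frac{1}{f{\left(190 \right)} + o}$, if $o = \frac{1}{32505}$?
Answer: $\frac{32505}{6175951} \approx 0.0052632$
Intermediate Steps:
$o = \frac{1}{32505} \approx 3.0764 \cdot 10^{-5}$
$\frac{1}{f{\left(190 \right)} + o} = \frac{1}{190 + \frac{1}{32505}} = \frac{1}{\frac{6175951}{32505}} = \frac{32505}{6175951}$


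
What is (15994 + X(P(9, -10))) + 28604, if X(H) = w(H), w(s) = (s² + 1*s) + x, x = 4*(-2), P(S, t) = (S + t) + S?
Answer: 44662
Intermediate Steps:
P(S, t) = t + 2*S
x = -8
w(s) = -8 + s + s² (w(s) = (s² + 1*s) - 8 = (s² + s) - 8 = (s + s²) - 8 = -8 + s + s²)
X(H) = -8 + H + H²
(15994 + X(P(9, -10))) + 28604 = (15994 + (-8 + (-10 + 2*9) + (-10 + 2*9)²)) + 28604 = (15994 + (-8 + (-10 + 18) + (-10 + 18)²)) + 28604 = (15994 + (-8 + 8 + 8²)) + 28604 = (15994 + (-8 + 8 + 64)) + 28604 = (15994 + 64) + 28604 = 16058 + 28604 = 44662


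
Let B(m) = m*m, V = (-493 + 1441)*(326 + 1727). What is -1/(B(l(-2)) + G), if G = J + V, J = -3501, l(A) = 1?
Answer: -1/1942744 ≈ -5.1474e-7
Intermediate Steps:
V = 1946244 (V = 948*2053 = 1946244)
G = 1942743 (G = -3501 + 1946244 = 1942743)
B(m) = m²
-1/(B(l(-2)) + G) = -1/(1² + 1942743) = -1/(1 + 1942743) = -1/1942744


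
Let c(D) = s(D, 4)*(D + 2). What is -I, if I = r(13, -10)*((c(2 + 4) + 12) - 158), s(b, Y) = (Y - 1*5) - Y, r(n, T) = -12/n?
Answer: -2232/13 ≈ -171.69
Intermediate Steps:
s(b, Y) = -5 (s(b, Y) = (Y - 5) - Y = (-5 + Y) - Y = -5)
c(D) = -10 - 5*D (c(D) = -5*(D + 2) = -5*(2 + D) = -10 - 5*D)
I = 2232/13 (I = (-12/13)*(((-10 - 5*(2 + 4)) + 12) - 158) = (-12*1/13)*(((-10 - 5*6) + 12) - 158) = -12*(((-10 - 30) + 12) - 158)/13 = -12*((-40 + 12) - 158)/13 = -12*(-28 - 158)/13 = -12/13*(-186) = 2232/13 ≈ 171.69)
-I = -1*2232/13 = -2232/13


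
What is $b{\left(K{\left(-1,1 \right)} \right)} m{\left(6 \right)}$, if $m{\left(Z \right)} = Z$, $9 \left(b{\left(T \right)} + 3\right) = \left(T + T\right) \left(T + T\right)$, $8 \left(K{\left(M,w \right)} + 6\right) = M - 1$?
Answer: $\frac{517}{6} \approx 86.167$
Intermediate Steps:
$K{\left(M,w \right)} = - \frac{49}{8} + \frac{M}{8}$ ($K{\left(M,w \right)} = -6 + \frac{M - 1}{8} = -6 + \frac{-1 + M}{8} = -6 + \left(- \frac{1}{8} + \frac{M}{8}\right) = - \frac{49}{8} + \frac{M}{8}$)
$b{\left(T \right)} = -3 + \frac{4 T^{2}}{9}$ ($b{\left(T \right)} = -3 + \frac{\left(T + T\right) \left(T + T\right)}{9} = -3 + \frac{2 T 2 T}{9} = -3 + \frac{4 T^{2}}{9}$)
$b{\left(K{\left(-1,1 \right)} \right)} m{\left(6 \right)} = \left(-3 + \frac{4 \left(- \frac{49}{8} + \frac{1}{8} \left(-1\right)\right)^{2}}{9}\right) 6 = \left(-3 + \frac{4 \left(- \frac{49}{8} - \frac{1}{8}\right)^{2}}{9}\right) 6 = \left(-3 + \frac{4 \left(- \frac{25}{4}\right)^{2}}{9}\right) 6 = \left(-3 + \frac{4}{9} \cdot \frac{625}{16}\right) 6 = \left(-3 + \frac{625}{36}\right) 6 = \frac{517}{36} \cdot 6 = \frac{517}{6}$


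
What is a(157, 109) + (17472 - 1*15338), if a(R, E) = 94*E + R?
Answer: 12537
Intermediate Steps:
a(R, E) = R + 94*E
a(157, 109) + (17472 - 1*15338) = (157 + 94*109) + (17472 - 1*15338) = (157 + 10246) + (17472 - 15338) = 10403 + 2134 = 12537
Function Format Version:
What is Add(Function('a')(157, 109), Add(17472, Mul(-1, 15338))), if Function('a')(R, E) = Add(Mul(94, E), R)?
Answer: 12537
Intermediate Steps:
Function('a')(R, E) = Add(R, Mul(94, E))
Add(Function('a')(157, 109), Add(17472, Mul(-1, 15338))) = Add(Add(157, Mul(94, 109)), Add(17472, Mul(-1, 15338))) = Add(Add(157, 10246), Add(17472, -15338)) = Add(10403, 2134) = 12537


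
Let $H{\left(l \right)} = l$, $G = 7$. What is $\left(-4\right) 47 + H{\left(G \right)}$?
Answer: $-181$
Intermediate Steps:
$\left(-4\right) 47 + H{\left(G \right)} = \left(-4\right) 47 + 7 = -188 + 7 = -181$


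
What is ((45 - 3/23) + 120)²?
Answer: 14379264/529 ≈ 27182.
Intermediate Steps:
((45 - 3/23) + 120)² = (1032/23 + 120)² = (3792/23)² = 14379264/529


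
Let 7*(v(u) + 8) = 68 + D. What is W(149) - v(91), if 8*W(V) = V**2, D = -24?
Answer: 155503/56 ≈ 2776.8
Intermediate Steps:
v(u) = -12/7 (v(u) = -8 + (68 - 24)/7 = -8 + (1/7)*44 = -8 + 44/7 = -12/7)
W(V) = V**2/8
W(149) - v(91) = (1/8)*149**2 - 1*(-12/7) = (1/8)*22201 + 12/7 = 22201/8 + 12/7 = 155503/56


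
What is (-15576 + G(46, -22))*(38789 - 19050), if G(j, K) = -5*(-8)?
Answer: -306665104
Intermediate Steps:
G(j, K) = 40
(-15576 + G(46, -22))*(38789 - 19050) = (-15576 + 40)*(38789 - 19050) = -15536*19739 = -306665104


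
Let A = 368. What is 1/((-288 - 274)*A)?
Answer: -1/206816 ≈ -4.8352e-6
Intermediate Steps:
1/((-288 - 274)*A) = 1/(-288 - 274*368) = (1/368)/(-562) = -1/562*1/368 = -1/206816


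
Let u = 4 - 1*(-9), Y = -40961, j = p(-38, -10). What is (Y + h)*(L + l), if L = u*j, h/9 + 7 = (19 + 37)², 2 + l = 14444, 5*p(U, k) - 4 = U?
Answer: -183726080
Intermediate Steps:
p(U, k) = ⅘ + U/5
l = 14442 (l = -2 + 14444 = 14442)
h = 28161 (h = -63 + 9*(19 + 37)² = -63 + 9*56² = -63 + 9*3136 = -63 + 28224 = 28161)
j = -34/5 (j = ⅘ + (⅕)*(-38) = ⅘ - 38/5 = -34/5 ≈ -6.8000)
u = 13 (u = 4 + 9 = 13)
L = -442/5 (L = 13*(-34/5) = -442/5 ≈ -88.400)
(Y + h)*(L + l) = (-40961 + 28161)*(-442/5 + 14442) = -12800*71768/5 = -183726080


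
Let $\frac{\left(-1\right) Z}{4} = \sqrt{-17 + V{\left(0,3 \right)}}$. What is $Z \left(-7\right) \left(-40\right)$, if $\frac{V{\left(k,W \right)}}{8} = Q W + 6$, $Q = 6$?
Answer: $- 5600 \sqrt{7} \approx -14816.0$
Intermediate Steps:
$V{\left(k,W \right)} = 48 + 48 W$ ($V{\left(k,W \right)} = 8 \left(6 W + 6\right) = 8 \left(6 + 6 W\right) = 48 + 48 W$)
$Z = - 20 \sqrt{7}$ ($Z = - 4 \sqrt{-17 + \left(48 + 48 \cdot 3\right)} = - 4 \sqrt{-17 + \left(48 + 144\right)} = - 4 \sqrt{-17 + 192} = - 4 \sqrt{175} = - 4 \cdot 5 \sqrt{7} = - 20 \sqrt{7} \approx -52.915$)
$Z \left(-7\right) \left(-40\right) = - 20 \sqrt{7} \left(-7\right) \left(-40\right) = 140 \sqrt{7} \left(-40\right) = - 5600 \sqrt{7}$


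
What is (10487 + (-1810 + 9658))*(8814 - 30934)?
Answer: -405570200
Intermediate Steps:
(10487 + (-1810 + 9658))*(8814 - 30934) = (10487 + 7848)*(-22120) = 18335*(-22120) = -405570200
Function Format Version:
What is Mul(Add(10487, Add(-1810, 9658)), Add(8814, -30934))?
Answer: -405570200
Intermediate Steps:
Mul(Add(10487, Add(-1810, 9658)), Add(8814, -30934)) = Mul(Add(10487, 7848), -22120) = Mul(18335, -22120) = -405570200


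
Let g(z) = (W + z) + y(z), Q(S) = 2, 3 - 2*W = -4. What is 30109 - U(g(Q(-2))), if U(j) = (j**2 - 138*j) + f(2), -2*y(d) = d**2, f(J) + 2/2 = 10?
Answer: 122283/4 ≈ 30571.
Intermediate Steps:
W = 7/2 (W = 3/2 - 1/2*(-4) = 3/2 + 2 = 7/2 ≈ 3.5000)
f(J) = 9 (f(J) = -1 + 10 = 9)
y(d) = -d**2/2
g(z) = 7/2 + z - z**2/2 (g(z) = (7/2 + z) - z**2/2 = 7/2 + z - z**2/2)
U(j) = 9 + j**2 - 138*j (U(j) = (j**2 - 138*j) + 9 = 9 + j**2 - 138*j)
30109 - U(g(Q(-2))) = 30109 - (9 + (7/2 + 2 - 1/2*2**2)**2 - 138*(7/2 + 2 - 1/2*2**2)) = 30109 - (9 + (7/2 + 2 - 1/2*4)**2 - 138*(7/2 + 2 - 1/2*4)) = 30109 - (9 + (7/2 + 2 - 2)**2 - 138*(7/2 + 2 - 2)) = 30109 - (9 + (7/2)**2 - 138*7/2) = 30109 - (9 + 49/4 - 483) = 30109 - 1*(-1847/4) = 30109 + 1847/4 = 122283/4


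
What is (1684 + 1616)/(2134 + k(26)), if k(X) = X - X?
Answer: 150/97 ≈ 1.5464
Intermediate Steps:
k(X) = 0
(1684 + 1616)/(2134 + k(26)) = (1684 + 1616)/(2134 + 0) = 3300/2134 = 3300*(1/2134) = 150/97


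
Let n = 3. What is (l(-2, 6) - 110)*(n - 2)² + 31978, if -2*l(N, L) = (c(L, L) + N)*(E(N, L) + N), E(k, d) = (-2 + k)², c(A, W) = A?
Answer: 31840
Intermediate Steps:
l(N, L) = -(L + N)*(N + (-2 + N)²)/2 (l(N, L) = -(L + N)*((-2 + N)² + N)/2 = -(L + N)*(N + (-2 + N)²)/2)
(l(-2, 6) - 110)*(n - 2)² + 31978 = ((-½*(-2)² - ½*6*(-2) - ½*6*(-2 - 2)² - ½*(-2)*(-2 - 2)²) - 110)*(3 - 2)² + 31978 = ((-½*4 + 6 - ½*6*(-4)² - ½*(-2)*(-4)²) - 110)*1² + 31978 = ((-2 + 6 - ½*6*16 - ½*(-2)*16) - 110)*1 + 31978 = ((-2 + 6 - 48 + 16) - 110)*1 + 31978 = (-28 - 110)*1 + 31978 = -138*1 + 31978 = -138 + 31978 = 31840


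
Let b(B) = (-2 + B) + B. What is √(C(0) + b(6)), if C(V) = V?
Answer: √10 ≈ 3.1623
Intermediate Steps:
b(B) = -2 + 2*B
√(C(0) + b(6)) = √(0 + (-2 + 2*6)) = √(0 + (-2 + 12)) = √(0 + 10) = √10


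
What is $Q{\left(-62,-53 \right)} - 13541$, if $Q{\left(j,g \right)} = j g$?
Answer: $-10255$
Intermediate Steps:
$Q{\left(j,g \right)} = g j$
$Q{\left(-62,-53 \right)} - 13541 = \left(-53\right) \left(-62\right) - 13541 = 3286 - 13541 = -10255$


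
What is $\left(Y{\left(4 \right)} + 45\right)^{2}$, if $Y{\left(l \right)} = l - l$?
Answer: $2025$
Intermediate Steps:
$Y{\left(l \right)} = 0$
$\left(Y{\left(4 \right)} + 45\right)^{2} = \left(0 + 45\right)^{2} = 45^{2} = 2025$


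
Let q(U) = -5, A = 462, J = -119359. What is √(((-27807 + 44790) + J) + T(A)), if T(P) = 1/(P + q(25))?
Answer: I*√21381124767/457 ≈ 319.96*I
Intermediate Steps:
T(P) = 1/(-5 + P) (T(P) = 1/(P - 5) = 1/(-5 + P))
√(((-27807 + 44790) + J) + T(A)) = √(((-27807 + 44790) - 119359) + 1/(-5 + 462)) = √((16983 - 119359) + 1/457) = √(-102376 + 1/457) = √(-46785831/457) = I*√21381124767/457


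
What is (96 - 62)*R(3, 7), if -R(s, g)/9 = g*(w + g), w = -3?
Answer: -8568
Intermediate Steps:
R(s, g) = -9*g*(-3 + g)
(96 - 62)*R(3, 7) = (96 - 62)*(9*7*(3 - 1*7)) = 34*(9*7*(3 - 7)) = 34*(9*7*(-4)) = 34*(-252) = -8568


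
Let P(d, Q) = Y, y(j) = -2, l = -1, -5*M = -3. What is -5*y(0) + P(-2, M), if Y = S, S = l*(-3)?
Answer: 13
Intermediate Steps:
M = ⅗ (M = -⅕*(-3) = ⅗ ≈ 0.60000)
S = 3 (S = -1*(-3) = 3)
Y = 3
P(d, Q) = 3
-5*y(0) + P(-2, M) = -5*(-2) + 3 = 10 + 3 = 13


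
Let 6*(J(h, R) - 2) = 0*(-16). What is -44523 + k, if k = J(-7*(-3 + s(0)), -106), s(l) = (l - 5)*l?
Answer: -44521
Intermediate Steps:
s(l) = l*(-5 + l) (s(l) = (-5 + l)*l = l*(-5 + l))
J(h, R) = 2 (J(h, R) = 2 + (0*(-16))/6 = 2 + (⅙)*0 = 2 + 0 = 2)
k = 2
-44523 + k = -44523 + 2 = -44521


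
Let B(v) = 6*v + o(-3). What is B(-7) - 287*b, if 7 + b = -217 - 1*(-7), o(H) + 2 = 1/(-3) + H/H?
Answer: 186707/3 ≈ 62236.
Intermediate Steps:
o(H) = -4/3 (o(H) = -2 + (1/(-3) + H/H) = -2 + (1*(-⅓) + 1) = -2 + (-⅓ + 1) = -2 + ⅔ = -4/3)
B(v) = -4/3 + 6*v (B(v) = 6*v - 4/3 = -4/3 + 6*v)
b = -217 (b = -7 + (-217 - 1*(-7)) = -7 + (-217 + 7) = -7 - 210 = -217)
B(-7) - 287*b = (-4/3 + 6*(-7)) - 287*(-217) = (-4/3 - 42) + 62279 = -130/3 + 62279 = 186707/3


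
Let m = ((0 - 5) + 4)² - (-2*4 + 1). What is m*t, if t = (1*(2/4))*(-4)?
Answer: -16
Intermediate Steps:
m = 8 (m = (-5 + 4)² - (-8 + 1) = (-1)² - 1*(-7) = 1 + 7 = 8)
t = -2 (t = (1*(2*(¼)))*(-4) = (1*(½))*(-4) = (½)*(-4) = -2)
m*t = 8*(-2) = -16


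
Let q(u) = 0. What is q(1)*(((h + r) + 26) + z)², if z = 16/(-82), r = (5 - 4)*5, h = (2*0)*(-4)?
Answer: 0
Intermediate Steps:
h = 0 (h = 0*(-4) = 0)
r = 5 (r = 1*5 = 5)
z = -8/41 (z = 16*(-1/82) = -8/41 ≈ -0.19512)
q(1)*(((h + r) + 26) + z)² = 0*(((0 + 5) + 26) - 8/41)² = 0*((5 + 26) - 8/41)² = 0*(31 - 8/41)² = 0*(1263/41)² = 0*(1595169/1681) = 0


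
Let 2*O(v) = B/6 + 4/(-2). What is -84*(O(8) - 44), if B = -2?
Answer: 3794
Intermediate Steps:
O(v) = -7/6 (O(v) = (-2/6 + 4/(-2))/2 = (-2*⅙ + 4*(-½))/2 = (-⅓ - 2)/2 = (½)*(-7/3) = -7/6)
-84*(O(8) - 44) = -84*(-7/6 - 44) = -84*(-271/6) = 3794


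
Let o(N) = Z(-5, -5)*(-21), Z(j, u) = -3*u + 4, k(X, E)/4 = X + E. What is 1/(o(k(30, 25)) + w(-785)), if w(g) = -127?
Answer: -1/526 ≈ -0.0019011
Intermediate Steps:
k(X, E) = 4*E + 4*X (k(X, E) = 4*(X + E) = 4*(E + X) = 4*E + 4*X)
Z(j, u) = 4 - 3*u
o(N) = -399 (o(N) = (4 - 3*(-5))*(-21) = (4 + 15)*(-21) = 19*(-21) = -399)
1/(o(k(30, 25)) + w(-785)) = 1/(-399 - 127) = 1/(-526) = -1/526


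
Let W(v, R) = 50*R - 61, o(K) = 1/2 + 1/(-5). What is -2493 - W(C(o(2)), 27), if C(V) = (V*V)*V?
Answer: -3782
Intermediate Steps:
o(K) = 3/10 (o(K) = 1*(1/2) + 1*(-1/5) = 1/2 - 1/5 = 3/10)
C(V) = V**3 (C(V) = V**2*V = V**3)
W(v, R) = -61 + 50*R
-2493 - W(C(o(2)), 27) = -2493 - (-61 + 50*27) = -2493 - (-61 + 1350) = -2493 - 1*1289 = -2493 - 1289 = -3782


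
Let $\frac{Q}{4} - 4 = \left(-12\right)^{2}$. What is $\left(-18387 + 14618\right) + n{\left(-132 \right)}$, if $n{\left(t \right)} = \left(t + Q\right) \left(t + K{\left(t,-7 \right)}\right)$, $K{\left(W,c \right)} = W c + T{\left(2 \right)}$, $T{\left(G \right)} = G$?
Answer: $361471$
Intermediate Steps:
$Q = 592$ ($Q = 16 + 4 \left(-12\right)^{2} = 16 + 4 \cdot 144 = 16 + 576 = 592$)
$K{\left(W,c \right)} = 2 + W c$ ($K{\left(W,c \right)} = W c + 2 = 2 + W c$)
$n{\left(t \right)} = \left(2 - 6 t\right) \left(592 + t\right)$ ($n{\left(t \right)} = \left(t + 592\right) \left(t + \left(2 + t \left(-7\right)\right)\right) = \left(592 + t\right) \left(t - \left(-2 + 7 t\right)\right) = \left(592 + t\right) \left(2 - 6 t\right) = \left(2 - 6 t\right) \left(592 + t\right)$)
$\left(-18387 + 14618\right) + n{\left(-132 \right)} = \left(-18387 + 14618\right) - \left(-469784 + 104544\right) = -3769 + \left(1184 + 468600 - 104544\right) = -3769 + 365240 = 361471$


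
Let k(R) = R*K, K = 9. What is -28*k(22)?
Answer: -5544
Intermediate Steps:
k(R) = 9*R (k(R) = R*9 = 9*R)
-28*k(22) = -252*22 = -28*198 = -5544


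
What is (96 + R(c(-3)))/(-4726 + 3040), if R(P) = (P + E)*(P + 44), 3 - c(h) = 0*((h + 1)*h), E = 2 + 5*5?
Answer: -251/281 ≈ -0.89324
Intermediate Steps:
E = 27 (E = 2 + 25 = 27)
c(h) = 3 (c(h) = 3 - 0*(h + 1)*h = 3 - 0*(1 + h)*h = 3 - 0*h*(1 + h) = 3 - 1*0 = 3 + 0 = 3)
R(P) = (27 + P)*(44 + P) (R(P) = (P + 27)*(P + 44) = (27 + P)*(44 + P))
(96 + R(c(-3)))/(-4726 + 3040) = (96 + (1188 + 3² + 71*3))/(-4726 + 3040) = (96 + (1188 + 9 + 213))/(-1686) = (96 + 1410)*(-1/1686) = 1506*(-1/1686) = -251/281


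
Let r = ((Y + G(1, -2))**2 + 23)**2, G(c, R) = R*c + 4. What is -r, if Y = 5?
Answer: -5184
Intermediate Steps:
G(c, R) = 4 + R*c
r = 5184 (r = ((5 + (4 - 2*1))**2 + 23)**2 = ((5 + (4 - 2))**2 + 23)**2 = ((5 + 2)**2 + 23)**2 = (7**2 + 23)**2 = (49 + 23)**2 = 72**2 = 5184)
-r = -1*5184 = -5184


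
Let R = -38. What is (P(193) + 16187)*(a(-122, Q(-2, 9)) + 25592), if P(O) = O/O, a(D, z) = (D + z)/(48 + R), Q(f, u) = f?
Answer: 2070412824/5 ≈ 4.1408e+8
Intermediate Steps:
a(D, z) = D/10 + z/10 (a(D, z) = (D + z)/(48 - 38) = (D + z)/10 = (D + z)*(⅒) = D/10 + z/10)
P(O) = 1
(P(193) + 16187)*(a(-122, Q(-2, 9)) + 25592) = (1 + 16187)*(((⅒)*(-122) + (⅒)*(-2)) + 25592) = 16188*((-61/5 - ⅕) + 25592) = 16188*(-62/5 + 25592) = 16188*(127898/5) = 2070412824/5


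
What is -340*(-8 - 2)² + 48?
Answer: -33952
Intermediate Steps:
-340*(-8 - 2)² + 48 = -340*(-10)² + 48 = -340*100 + 48 = -34000 + 48 = -33952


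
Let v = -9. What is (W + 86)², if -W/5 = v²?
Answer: 101761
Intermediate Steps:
W = -405 (W = -5*(-9)² = -5*81 = -405)
(W + 86)² = (-405 + 86)² = (-319)² = 101761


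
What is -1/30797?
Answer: -1/30797 ≈ -3.2471e-5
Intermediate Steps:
-1/30797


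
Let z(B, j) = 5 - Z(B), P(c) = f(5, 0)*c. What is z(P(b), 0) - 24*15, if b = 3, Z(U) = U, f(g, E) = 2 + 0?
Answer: -361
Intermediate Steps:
f(g, E) = 2
P(c) = 2*c
z(B, j) = 5 - B
z(P(b), 0) - 24*15 = (5 - 2*3) - 24*15 = (5 - 1*6) - 360 = (5 - 6) - 360 = -1 - 360 = -361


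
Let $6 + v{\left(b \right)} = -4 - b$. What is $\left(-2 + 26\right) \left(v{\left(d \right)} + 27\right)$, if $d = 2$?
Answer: $360$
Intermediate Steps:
$v{\left(b \right)} = -10 - b$ ($v{\left(b \right)} = -6 - \left(4 + b\right) = -10 - b$)
$\left(-2 + 26\right) \left(v{\left(d \right)} + 27\right) = \left(-2 + 26\right) \left(\left(-10 - 2\right) + 27\right) = 24 \left(\left(-10 - 2\right) + 27\right) = 24 \left(-12 + 27\right) = 24 \cdot 15 = 360$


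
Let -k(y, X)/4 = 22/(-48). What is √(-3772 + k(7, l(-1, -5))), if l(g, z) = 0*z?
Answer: I*√135726/6 ≈ 61.402*I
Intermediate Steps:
l(g, z) = 0
k(y, X) = 11/6 (k(y, X) = -88/(-48) = -88*(-1)/48 = -4*(-11/24) = 11/6)
√(-3772 + k(7, l(-1, -5))) = √(-3772 + 11/6) = √(-22621/6) = I*√135726/6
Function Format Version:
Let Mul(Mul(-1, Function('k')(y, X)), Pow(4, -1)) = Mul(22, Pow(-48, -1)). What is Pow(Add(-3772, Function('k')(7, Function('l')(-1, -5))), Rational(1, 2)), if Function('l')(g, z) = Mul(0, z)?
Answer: Mul(Rational(1, 6), I, Pow(135726, Rational(1, 2))) ≈ Mul(61.402, I)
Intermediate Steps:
Function('l')(g, z) = 0
Function('k')(y, X) = Rational(11, 6) (Function('k')(y, X) = Mul(-4, Mul(22, Pow(-48, -1))) = Mul(-4, Mul(22, Rational(-1, 48))) = Mul(-4, Rational(-11, 24)) = Rational(11, 6))
Pow(Add(-3772, Function('k')(7, Function('l')(-1, -5))), Rational(1, 2)) = Pow(Add(-3772, Rational(11, 6)), Rational(1, 2)) = Pow(Rational(-22621, 6), Rational(1, 2)) = Mul(Rational(1, 6), I, Pow(135726, Rational(1, 2)))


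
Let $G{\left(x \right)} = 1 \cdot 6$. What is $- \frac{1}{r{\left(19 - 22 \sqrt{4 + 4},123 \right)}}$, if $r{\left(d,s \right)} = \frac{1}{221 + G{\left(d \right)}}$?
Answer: $-227$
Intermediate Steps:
$G{\left(x \right)} = 6$
$r{\left(d,s \right)} = \frac{1}{227}$ ($r{\left(d,s \right)} = \frac{1}{221 + 6} = \frac{1}{227}$)
$- \frac{1}{r{\left(19 - 22 \sqrt{4 + 4},123 \right)}} = - \frac{1}{\frac{1}{227}} = \left(-1\right) 227 = -227$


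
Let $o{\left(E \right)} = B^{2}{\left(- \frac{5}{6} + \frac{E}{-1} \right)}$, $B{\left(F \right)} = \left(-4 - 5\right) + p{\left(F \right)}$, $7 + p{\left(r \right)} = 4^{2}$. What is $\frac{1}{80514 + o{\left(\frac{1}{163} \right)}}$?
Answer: $\frac{1}{80514} \approx 1.242 \cdot 10^{-5}$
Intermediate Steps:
$p{\left(r \right)} = 9$ ($p{\left(r \right)} = -7 + 4^{2} = -7 + 16 = 9$)
$B{\left(F \right)} = 0$ ($B{\left(F \right)} = \left(-4 - 5\right) + 9 = -9 + 9 = 0$)
$o{\left(E \right)} = 0$ ($o{\left(E \right)} = 0^{2} = 0$)
$\frac{1}{80514 + o{\left(\frac{1}{163} \right)}} = \frac{1}{80514 + 0} = \frac{1}{80514}$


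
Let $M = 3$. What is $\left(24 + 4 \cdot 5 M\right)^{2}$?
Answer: $7056$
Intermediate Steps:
$\left(24 + 4 \cdot 5 M\right)^{2} = \left(24 + 4 \cdot 5 \cdot 3\right)^{2} = \left(24 + 20 \cdot 3\right)^{2} = \left(24 + 60\right)^{2} = 84^{2} = 7056$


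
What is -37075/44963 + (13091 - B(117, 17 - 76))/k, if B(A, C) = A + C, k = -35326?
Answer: -1895714229/1588362938 ≈ -1.1935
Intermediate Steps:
-37075/44963 + (13091 - B(117, 17 - 76))/k = -37075/44963 + (13091 - (117 + (17 - 76)))/(-35326) = -37075*1/44963 + (13091 - (117 - 59))*(-1/35326) = -37075/44963 + (13091 - 1*58)*(-1/35326) = -37075/44963 + (13091 - 58)*(-1/35326) = -37075/44963 + 13033*(-1/35326) = -37075/44963 - 13033/35326 = -1895714229/1588362938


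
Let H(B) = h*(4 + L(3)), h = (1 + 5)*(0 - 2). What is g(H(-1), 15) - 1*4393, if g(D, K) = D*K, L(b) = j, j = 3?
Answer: -5653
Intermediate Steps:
L(b) = 3
h = -12 (h = 6*(-2) = -12)
H(B) = -84 (H(B) = -12*(4 + 3) = -12*7 = -84)
g(H(-1), 15) - 1*4393 = -84*15 - 1*4393 = -1260 - 4393 = -5653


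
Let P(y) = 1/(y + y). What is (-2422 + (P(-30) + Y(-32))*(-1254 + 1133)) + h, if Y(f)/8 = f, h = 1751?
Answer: 1818421/60 ≈ 30307.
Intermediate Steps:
P(y) = 1/(2*y)
Y(f) = 8*f
(-2422 + (P(-30) + Y(-32))*(-1254 + 1133)) + h = (-2422 + ((½)/(-30) + 8*(-32))*(-1254 + 1133)) + 1751 = (-2422 + ((½)*(-1/30) - 256)*(-121)) + 1751 = (-2422 + (-1/60 - 256)*(-121)) + 1751 = (-2422 - 15361/60*(-121)) + 1751 = (-2422 + 1858681/60) + 1751 = 1713361/60 + 1751 = 1818421/60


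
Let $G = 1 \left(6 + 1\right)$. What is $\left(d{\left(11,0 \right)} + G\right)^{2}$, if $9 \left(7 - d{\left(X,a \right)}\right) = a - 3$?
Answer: $\frac{1849}{9} \approx 205.44$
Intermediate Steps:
$d{\left(X,a \right)} = \frac{22}{3} - \frac{a}{9}$ ($d{\left(X,a \right)} = 7 - \frac{a - 3}{9} = 7 - \frac{-3 + a}{9} = 7 - \left(- \frac{1}{3} + \frac{a}{9}\right) = \frac{22}{3} - \frac{a}{9}$)
$G = 7$ ($G = 1 \cdot 7 = 7$)
$\left(d{\left(11,0 \right)} + G\right)^{2} = \left(\left(\frac{22}{3} - 0\right) + 7\right)^{2} = \left(\left(\frac{22}{3} + 0\right) + 7\right)^{2} = \left(\frac{22}{3} + 7\right)^{2} = \left(\frac{43}{3}\right)^{2} = \frac{1849}{9}$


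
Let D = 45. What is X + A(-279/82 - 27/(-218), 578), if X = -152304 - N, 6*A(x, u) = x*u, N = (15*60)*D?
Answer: -863052552/4469 ≈ -1.9312e+5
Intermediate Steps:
N = 40500 (N = (15*60)*45 = 900*45 = 40500)
A(x, u) = u*x/6 (A(x, u) = (x*u)/6 = (u*x)/6 = u*x/6)
X = -192804 (X = -152304 - 1*40500 = -152304 - 40500 = -192804)
X + A(-279/82 - 27/(-218), 578) = -192804 + (1/6)*578*(-279/82 - 27/(-218)) = -192804 + (1/6)*578*(-279*1/82 - 27*(-1/218)) = -192804 + (1/6)*578*(-279/82 + 27/218) = -192804 + (1/6)*578*(-14652/4469) = -192804 - 1411476/4469 = -863052552/4469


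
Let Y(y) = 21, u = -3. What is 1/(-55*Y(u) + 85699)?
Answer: 1/84544 ≈ 1.1828e-5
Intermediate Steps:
1/(-55*Y(u) + 85699) = 1/(-55*21 + 85699) = 1/(-1155 + 85699) = 1/84544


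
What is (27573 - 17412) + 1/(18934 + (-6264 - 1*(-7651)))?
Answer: 206481682/20321 ≈ 10161.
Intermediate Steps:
(27573 - 17412) + 1/(18934 + (-6264 - 1*(-7651))) = 10161 + 1/(18934 + (-6264 + 7651)) = 10161 + 1/(18934 + 1387) = 10161 + 1/20321 = 206481682/20321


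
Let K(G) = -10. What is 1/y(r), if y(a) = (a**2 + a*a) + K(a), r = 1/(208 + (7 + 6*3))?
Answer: -54289/542888 ≈ -0.10000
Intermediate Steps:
r = 1/233 (r = 1/(208 + (7 + 18)) = 1/(208 + 25) = 1/233 ≈ 0.0042918)
y(a) = -10 + 2*a**2 (y(a) = (a**2 + a*a) - 10 = (a**2 + a**2) - 10 = 2*a**2 - 10 = -10 + 2*a**2)
1/y(r) = 1/(-10 + 2*(1/233)**2) = 1/(-10 + 2*(1/54289)) = 1/(-10 + 2/54289) = 1/(-542888/54289) = -54289/542888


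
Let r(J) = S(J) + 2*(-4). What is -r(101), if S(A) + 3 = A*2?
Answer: -191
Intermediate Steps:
S(A) = -3 + 2*A (S(A) = -3 + A*2 = -3 + 2*A)
r(J) = -11 + 2*J (r(J) = (-3 + 2*J) + 2*(-4) = (-3 + 2*J) - 8 = -11 + 2*J)
-r(101) = -(-11 + 2*101) = -(-11 + 202) = -1*191 = -191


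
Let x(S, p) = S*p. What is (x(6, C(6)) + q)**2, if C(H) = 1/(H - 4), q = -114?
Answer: 12321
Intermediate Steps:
C(H) = 1/(-4 + H)
(x(6, C(6)) + q)**2 = (6/(-4 + 6) - 114)**2 = (6/2 - 114)**2 = (6*(1/2) - 114)**2 = (3 - 114)**2 = (-111)**2 = 12321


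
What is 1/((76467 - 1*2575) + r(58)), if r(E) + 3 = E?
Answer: 1/73947 ≈ 1.3523e-5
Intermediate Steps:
r(E) = -3 + E
1/((76467 - 1*2575) + r(58)) = 1/((76467 - 1*2575) + (-3 + 58)) = 1/((76467 - 2575) + 55) = 1/(73892 + 55) = 1/73947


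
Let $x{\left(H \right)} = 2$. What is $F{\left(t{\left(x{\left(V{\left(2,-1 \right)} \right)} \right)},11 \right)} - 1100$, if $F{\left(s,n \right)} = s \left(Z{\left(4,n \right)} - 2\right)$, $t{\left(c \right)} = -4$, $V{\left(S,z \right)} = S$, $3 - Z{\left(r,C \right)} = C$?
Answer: $-1060$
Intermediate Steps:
$Z{\left(r,C \right)} = 3 - C$
$F{\left(s,n \right)} = s \left(1 - n\right)$ ($F{\left(s,n \right)} = s \left(\left(3 - n\right) - 2\right) = s \left(1 - n\right)$)
$F{\left(t{\left(x{\left(V{\left(2,-1 \right)} \right)} \right)},11 \right)} - 1100 = - 4 \left(1 - 11\right) - 1100 = \left(-4\right) \left(-10\right) - 1100 = 40 - 1100 = -1060$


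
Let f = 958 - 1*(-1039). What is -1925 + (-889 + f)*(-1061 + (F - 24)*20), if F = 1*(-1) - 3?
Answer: -1797993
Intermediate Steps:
f = 1997 (f = 958 + 1039 = 1997)
F = -4 (F = -1 - 3 = -4)
-1925 + (-889 + f)*(-1061 + (F - 24)*20) = -1925 + (-889 + 1997)*(-1061 + (-4 - 24)*20) = -1925 + 1108*(-1061 - 28*20) = -1925 + 1108*(-1061 - 560) = -1925 + 1108*(-1621) = -1925 - 1796068 = -1797993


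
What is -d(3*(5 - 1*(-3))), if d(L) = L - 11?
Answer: -13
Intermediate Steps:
d(L) = -11 + L
-d(3*(5 - 1*(-3))) = -(-11 + 3*(5 - 1*(-3))) = -(-11 + 3*(5 + 3)) = -(-11 + 3*8) = -(-11 + 24) = -1*13 = -13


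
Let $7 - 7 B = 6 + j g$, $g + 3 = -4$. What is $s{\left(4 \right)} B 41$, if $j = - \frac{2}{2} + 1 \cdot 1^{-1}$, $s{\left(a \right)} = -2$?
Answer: $- \frac{82}{7} \approx -11.714$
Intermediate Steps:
$g = -7$ ($g = -3 - 4 = -7$)
$j = 0$ ($j = \left(-2\right) \frac{1}{2} + 1 \cdot 1 = -1 + 1 = 0$)
$B = \frac{1}{7}$ ($B = 1 - \frac{6 + 0 \left(-7\right)}{7} = 1 - \frac{6 + 0}{7} = 1 - \frac{6}{7} = \frac{1}{7} \approx 0.14286$)
$s{\left(4 \right)} B 41 = \left(-2\right) \frac{1}{7} \cdot 41 = \left(- \frac{2}{7}\right) 41 = - \frac{82}{7}$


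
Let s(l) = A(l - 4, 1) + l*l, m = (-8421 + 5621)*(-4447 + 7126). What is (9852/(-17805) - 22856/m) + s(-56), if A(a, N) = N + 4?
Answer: 3495290860289/1112990550 ≈ 3140.4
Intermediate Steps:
A(a, N) = 4 + N
m = -7501200 (m = -2800*2679 = -7501200)
s(l) = 5 + l² (s(l) = (4 + 1) + l*l = 5 + l²)
(9852/(-17805) - 22856/m) + s(-56) = (9852/(-17805) - 22856/(-7501200)) + (5 + (-56)²) = (9852*(-1/17805) - 22856*(-1/7501200)) + (5 + 3136) = (-3284/5935 + 2857/937650) + 3141 = -612457261/1112990550 + 3141 = 3495290860289/1112990550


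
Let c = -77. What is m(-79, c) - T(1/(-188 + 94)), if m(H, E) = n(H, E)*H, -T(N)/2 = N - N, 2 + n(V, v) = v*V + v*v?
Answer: -948790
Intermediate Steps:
n(V, v) = -2 + v² + V*v (n(V, v) = -2 + (v*V + v*v) = -2 + (V*v + v²) = -2 + (v² + V*v) = -2 + v² + V*v)
T(N) = 0 (T(N) = -2*(N - N) = -2*0 = 0)
m(H, E) = H*(-2 + E² + E*H) (m(H, E) = (-2 + E² + H*E)*H = (-2 + E² + E*H)*H = H*(-2 + E² + E*H))
m(-79, c) - T(1/(-188 + 94)) = -79*(-2 + (-77)² - 77*(-79)) - 1*0 = -79*(-2 + 5929 + 6083) + 0 = -79*12010 + 0 = -948790 + 0 = -948790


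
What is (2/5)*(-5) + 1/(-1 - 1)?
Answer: -5/2 ≈ -2.5000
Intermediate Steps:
(2/5)*(-5) + 1/(-1 - 1) = (2*(1/5))*(-5) + 1/(-2) = (2/5)*(-5) - 1/2 = -2 - 1/2 = -5/2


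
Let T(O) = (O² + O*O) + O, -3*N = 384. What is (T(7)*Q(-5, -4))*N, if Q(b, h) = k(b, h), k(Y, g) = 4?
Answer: -53760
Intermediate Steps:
Q(b, h) = 4
N = -128 (N = -⅓*384 = -128)
T(O) = O + 2*O² (T(O) = (O² + O²) + O = 2*O² + O = O + 2*O²)
(T(7)*Q(-5, -4))*N = ((7*(1 + 2*7))*4)*(-128) = ((7*(1 + 14))*4)*(-128) = ((7*15)*4)*(-128) = (105*4)*(-128) = 420*(-128) = -53760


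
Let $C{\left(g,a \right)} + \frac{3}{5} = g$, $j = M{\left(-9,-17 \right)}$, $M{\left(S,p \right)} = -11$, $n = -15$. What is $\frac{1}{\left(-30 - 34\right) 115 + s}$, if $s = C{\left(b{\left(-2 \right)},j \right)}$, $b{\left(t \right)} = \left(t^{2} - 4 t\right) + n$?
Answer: $- \frac{5}{36818} \approx -0.0001358$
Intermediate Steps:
$j = -11$
$b{\left(t \right)} = -15 + t^{2} - 4 t$ ($b{\left(t \right)} = \left(t^{2} - 4 t\right) - 15 = -15 + t^{2} - 4 t$)
$C{\left(g,a \right)} = - \frac{3}{5} + g$
$s = - \frac{18}{5}$ ($s = - \frac{3}{5} - \left(7 - 4\right) = - \frac{3}{5} + \left(-15 + 4 + 8\right) = - \frac{3}{5} - 3 = - \frac{18}{5} \approx -3.6$)
$\frac{1}{\left(-30 - 34\right) 115 + s} = \frac{1}{\left(-30 - 34\right) 115 - \frac{18}{5}} = \frac{1}{\left(-64\right) 115 - \frac{18}{5}} = \frac{1}{-7360 - \frac{18}{5}} = \frac{1}{- \frac{36818}{5}} = - \frac{5}{36818}$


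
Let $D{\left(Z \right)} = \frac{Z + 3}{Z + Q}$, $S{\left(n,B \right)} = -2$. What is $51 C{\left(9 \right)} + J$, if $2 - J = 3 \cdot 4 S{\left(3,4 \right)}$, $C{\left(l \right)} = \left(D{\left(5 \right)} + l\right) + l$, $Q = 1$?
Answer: $1012$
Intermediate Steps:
$D{\left(Z \right)} = \frac{3 + Z}{1 + Z}$ ($D{\left(Z \right)} = \frac{Z + 3}{Z + 1} = \frac{3 + Z}{1 + Z}$)
$C{\left(l \right)} = \frac{4}{3} + 2 l$ ($C{\left(l \right)} = \left(\frac{3 + 5}{1 + 5} + l\right) + l = \left(\frac{1}{6} \cdot 8 + l\right) + l = \left(\frac{4}{3} + l\right) + l = \frac{4}{3} + 2 l$)
$J = 26$ ($J = 2 - 3 \cdot 4 \left(-2\right) = 2 - 12 \left(-2\right) = 2 - -24 = 2 + 24 = 26$)
$51 C{\left(9 \right)} + J = 51 \left(\frac{4}{3} + 2 \cdot 9\right) + 26 = 51 \left(\frac{4}{3} + 18\right) + 26 = 51 \cdot \frac{58}{3} + 26 = 986 + 26 = 1012$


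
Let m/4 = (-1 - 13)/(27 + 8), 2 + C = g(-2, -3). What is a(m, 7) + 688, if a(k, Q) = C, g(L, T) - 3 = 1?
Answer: 690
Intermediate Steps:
g(L, T) = 4 (g(L, T) = 3 + 1 = 4)
C = 2 (C = -2 + 4 = 2)
m = -8/5 (m = 4*((-1 - 13)/(27 + 8)) = 4*(-14/35) = 4*(-14*1/35) = 4*(-⅖) = -8/5 ≈ -1.6000)
a(k, Q) = 2
a(m, 7) + 688 = 2 + 688 = 690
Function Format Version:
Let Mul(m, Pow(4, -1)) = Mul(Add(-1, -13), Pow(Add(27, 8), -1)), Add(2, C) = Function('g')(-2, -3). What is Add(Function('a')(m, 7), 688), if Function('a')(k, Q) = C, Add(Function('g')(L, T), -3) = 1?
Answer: 690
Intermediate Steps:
Function('g')(L, T) = 4 (Function('g')(L, T) = Add(3, 1) = 4)
C = 2 (C = Add(-2, 4) = 2)
m = Rational(-8, 5) (m = Mul(4, Mul(Add(-1, -13), Pow(Add(27, 8), -1))) = Mul(4, Mul(-14, Pow(35, -1))) = Mul(4, Mul(-14, Rational(1, 35))) = Mul(4, Rational(-2, 5)) = Rational(-8, 5) ≈ -1.6000)
Function('a')(k, Q) = 2
Add(Function('a')(m, 7), 688) = Add(2, 688) = 690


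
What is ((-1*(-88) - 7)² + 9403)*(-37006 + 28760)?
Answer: -131639144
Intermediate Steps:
((-1*(-88) - 7)² + 9403)*(-37006 + 28760) = ((88 - 7)² + 9403)*(-8246) = (81² + 9403)*(-8246) = (6561 + 9403)*(-8246) = 15964*(-8246) = -131639144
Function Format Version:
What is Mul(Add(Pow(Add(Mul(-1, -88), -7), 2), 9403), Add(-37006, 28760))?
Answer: -131639144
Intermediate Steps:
Mul(Add(Pow(Add(Mul(-1, -88), -7), 2), 9403), Add(-37006, 28760)) = Mul(Add(Pow(Add(88, -7), 2), 9403), -8246) = Mul(Add(Pow(81, 2), 9403), -8246) = Mul(Add(6561, 9403), -8246) = Mul(15964, -8246) = -131639144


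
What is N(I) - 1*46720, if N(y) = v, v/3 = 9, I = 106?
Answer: -46693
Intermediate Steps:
v = 27 (v = 3*9 = 27)
N(y) = 27
N(I) - 1*46720 = 27 - 1*46720 = 27 - 46720 = -46693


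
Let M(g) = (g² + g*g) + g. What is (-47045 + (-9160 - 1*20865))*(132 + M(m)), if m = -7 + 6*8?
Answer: -272442450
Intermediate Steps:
m = 41 (m = -7 + 48 = 41)
M(g) = g + 2*g² (M(g) = (g² + g²) + g = 2*g² + g = g + 2*g²)
(-47045 + (-9160 - 1*20865))*(132 + M(m)) = (-47045 + (-9160 - 1*20865))*(132 + 41*(1 + 2*41)) = (-47045 + (-9160 - 20865))*(132 + 41*(1 + 82)) = (-47045 - 30025)*(132 + 41*83) = -77070*(132 + 3403) = -77070*3535 = -272442450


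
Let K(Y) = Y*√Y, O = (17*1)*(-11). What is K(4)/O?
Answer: -8/187 ≈ -0.042781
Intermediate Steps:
O = -187 (O = 17*(-11) = -187)
K(Y) = Y^(3/2)
K(4)/O = 4^(3/2)/(-187) = 8*(-1/187) = -8/187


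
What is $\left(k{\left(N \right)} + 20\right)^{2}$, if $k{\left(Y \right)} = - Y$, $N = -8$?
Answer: $784$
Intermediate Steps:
$\left(k{\left(N \right)} + 20\right)^{2} = \left(\left(-1\right) \left(-8\right) + 20\right)^{2} = \left(8 + 20\right)^{2} = 28^{2} = 784$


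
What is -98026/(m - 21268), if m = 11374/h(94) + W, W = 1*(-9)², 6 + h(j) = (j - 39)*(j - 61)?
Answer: 177329034/38315909 ≈ 4.6281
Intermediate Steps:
h(j) = -6 + (-61 + j)*(-39 + j) (h(j) = -6 + (j - 39)*(j - 61) = -6 + (-39 + j)*(-61 + j) = -6 + (-61 + j)*(-39 + j))
W = 81 (W = 1*81 = 81)
m = 157903/1809 (m = 11374/(2373 + 94² - 100*94) + 81 = 11374/(2373 + 8836 - 9400) + 81 = 11374/1809 + 81 = 157903/1809 ≈ 87.287)
-98026/(m - 21268) = -98026/(157903/1809 - 21268) = -98026/(-38315909/1809) = -98026*(-1809/38315909) = 177329034/38315909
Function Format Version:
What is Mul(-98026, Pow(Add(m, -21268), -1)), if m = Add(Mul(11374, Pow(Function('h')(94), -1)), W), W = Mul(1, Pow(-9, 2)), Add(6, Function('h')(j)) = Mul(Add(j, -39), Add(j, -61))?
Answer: Rational(177329034, 38315909) ≈ 4.6281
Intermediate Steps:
Function('h')(j) = Add(-6, Mul(Add(-61, j), Add(-39, j))) (Function('h')(j) = Add(-6, Mul(Add(j, -39), Add(j, -61))) = Add(-6, Mul(Add(-39, j), Add(-61, j))) = Add(-6, Mul(Add(-61, j), Add(-39, j))))
W = 81 (W = Mul(1, 81) = 81)
m = Rational(157903, 1809) (m = Add(Mul(11374, Pow(Add(2373, Pow(94, 2), Mul(-100, 94)), -1)), 81) = Add(Mul(11374, Pow(Add(2373, 8836, -9400), -1)), 81) = Add(Mul(11374, Pow(1809, -1)), 81) = Add(Mul(11374, Rational(1, 1809)), 81) = Add(Rational(11374, 1809), 81) = Rational(157903, 1809) ≈ 87.287)
Mul(-98026, Pow(Add(m, -21268), -1)) = Mul(-98026, Pow(Add(Rational(157903, 1809), -21268), -1)) = Mul(-98026, Pow(Rational(-38315909, 1809), -1)) = Mul(-98026, Rational(-1809, 38315909)) = Rational(177329034, 38315909)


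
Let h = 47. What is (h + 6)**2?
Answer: 2809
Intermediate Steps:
(h + 6)**2 = (47 + 6)**2 = 53**2 = 2809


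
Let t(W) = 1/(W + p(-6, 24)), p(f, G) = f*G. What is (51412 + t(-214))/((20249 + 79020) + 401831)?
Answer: 3681099/35878760 ≈ 0.10260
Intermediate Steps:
p(f, G) = G*f
t(W) = 1/(-144 + W) (t(W) = 1/(W + 24*(-6)) = 1/(W - 144) = 1/(-144 + W))
(51412 + t(-214))/((20249 + 79020) + 401831) = (51412 + 1/(-144 - 214))/((20249 + 79020) + 401831) = (51412 + 1/(-358))/(99269 + 401831) = (51412 - 1/358)/501100 = (18405495/358)*(1/501100) = 3681099/35878760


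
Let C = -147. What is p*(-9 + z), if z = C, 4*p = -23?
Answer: 897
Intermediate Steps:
p = -23/4 (p = (1/4)*(-23) = -23/4 ≈ -5.7500)
z = -147
p*(-9 + z) = -23*(-9 - 147)/4 = -23/4*(-156) = 897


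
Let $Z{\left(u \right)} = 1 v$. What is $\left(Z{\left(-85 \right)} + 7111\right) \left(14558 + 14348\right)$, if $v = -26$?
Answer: $204799010$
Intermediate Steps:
$Z{\left(u \right)} = -26$ ($Z{\left(u \right)} = 1 \left(-26\right) = -26$)
$\left(Z{\left(-85 \right)} + 7111\right) \left(14558 + 14348\right) = \left(-26 + 7111\right) \left(14558 + 14348\right) = 7085 \cdot 28906 = 204799010$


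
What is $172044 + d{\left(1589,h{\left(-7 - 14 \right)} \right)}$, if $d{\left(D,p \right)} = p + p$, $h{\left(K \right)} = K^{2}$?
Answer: $172926$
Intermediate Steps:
$d{\left(D,p \right)} = 2 p$
$172044 + d{\left(1589,h{\left(-7 - 14 \right)} \right)} = 172044 + 2 \left(-7 - 14\right)^{2} = 172044 + 2 \left(-21\right)^{2} = 172044 + 2 \cdot 441 = 172044 + 882 = 172926$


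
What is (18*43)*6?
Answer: 4644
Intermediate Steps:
(18*43)*6 = 774*6 = 4644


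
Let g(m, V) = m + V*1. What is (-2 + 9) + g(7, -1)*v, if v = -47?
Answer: -275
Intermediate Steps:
g(m, V) = V + m (g(m, V) = m + V = V + m)
(-2 + 9) + g(7, -1)*v = (-2 + 9) + (-1 + 7)*(-47) = 7 + 6*(-47) = 7 - 282 = -275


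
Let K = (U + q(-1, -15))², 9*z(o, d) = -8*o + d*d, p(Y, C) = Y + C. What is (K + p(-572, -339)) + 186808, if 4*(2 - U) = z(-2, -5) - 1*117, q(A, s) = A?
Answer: 15126301/81 ≈ 1.8674e+5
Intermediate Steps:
p(Y, C) = C + Y
z(o, d) = -8*o/9 + d²/9 (z(o, d) = (-8*o + d*d)/9 = (-8*o + d²)/9 = (d² - 8*o)/9 = -8*o/9 + d²/9)
U = 271/9 (U = 2 - ((-8/9*(-2) + (⅑)*(-5)²) - 1*117)/4 = 2 - ((16/9 + (⅑)*25) - 117)/4 = 2 - ((16/9 + 25/9) - 117)/4 = 2 - (41/9 - 117)/4 = 2 - ¼*(-1012/9) = 2 + 253/9 = 271/9 ≈ 30.111)
K = 68644/81 (K = (271/9 - 1)² = (262/9)² = 68644/81 ≈ 847.46)
(K + p(-572, -339)) + 186808 = (68644/81 + (-339 - 572)) + 186808 = (68644/81 - 911) + 186808 = -5147/81 + 186808 = 15126301/81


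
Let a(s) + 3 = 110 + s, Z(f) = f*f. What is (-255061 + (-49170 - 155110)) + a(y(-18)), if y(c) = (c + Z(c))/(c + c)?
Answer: -918485/2 ≈ -4.5924e+5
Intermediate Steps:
Z(f) = f**2
y(c) = (c + c**2)/(2*c) (y(c) = (c + c**2)/(c + c) = (c + c**2)/((2*c)) = (c + c**2)*(1/(2*c)) = (c + c**2)/(2*c))
a(s) = 107 + s (a(s) = -3 + (110 + s) = 107 + s)
(-255061 + (-49170 - 155110)) + a(y(-18)) = (-255061 + (-49170 - 155110)) + (107 + (1/2 + (1/2)*(-18))) = (-255061 - 204280) + (107 + (1/2 - 9)) = -459341 + (107 - 17/2) = -459341 + 197/2 = -918485/2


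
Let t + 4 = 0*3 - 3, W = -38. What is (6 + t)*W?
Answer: 38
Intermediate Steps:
t = -7 (t = -4 + (0*3 - 3) = -4 + (0 - 3) = -4 - 3 = -7)
(6 + t)*W = (6 - 7)*(-38) = -1*(-38) = 38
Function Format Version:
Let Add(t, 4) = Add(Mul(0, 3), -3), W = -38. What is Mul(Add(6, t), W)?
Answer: 38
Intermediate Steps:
t = -7 (t = Add(-4, Add(Mul(0, 3), -3)) = Add(-4, Add(0, -3)) = Add(-4, -3) = -7)
Mul(Add(6, t), W) = Mul(Add(6, -7), -38) = Mul(-1, -38) = 38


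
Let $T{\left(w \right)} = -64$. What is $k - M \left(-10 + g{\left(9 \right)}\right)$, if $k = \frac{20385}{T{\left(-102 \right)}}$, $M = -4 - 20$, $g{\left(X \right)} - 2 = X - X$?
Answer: $- \frac{32673}{64} \approx -510.52$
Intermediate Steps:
$g{\left(X \right)} = 2$ ($g{\left(X \right)} = 2 + \left(X - X\right) = 2 + 0 = 2$)
$M = -24$
$k = - \frac{20385}{64}$ ($k = \frac{20385}{-64} = 20385 \left(- \frac{1}{64}\right) = - \frac{20385}{64} \approx -318.52$)
$k - M \left(-10 + g{\left(9 \right)}\right) = - \frac{20385}{64} - - 24 \left(-10 + 2\right) = - \frac{20385}{64} - \left(-24\right) \left(-8\right) = - \frac{20385}{64} - 192 = - \frac{32673}{64}$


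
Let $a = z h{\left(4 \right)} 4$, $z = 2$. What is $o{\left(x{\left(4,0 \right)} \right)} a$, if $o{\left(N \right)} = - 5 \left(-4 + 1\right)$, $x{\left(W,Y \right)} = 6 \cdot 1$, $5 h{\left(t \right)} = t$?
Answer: $96$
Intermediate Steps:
$h{\left(t \right)} = \frac{t}{5}$
$x{\left(W,Y \right)} = 6$
$o{\left(N \right)} = 15$ ($o{\left(N \right)} = \left(-5\right) \left(-3\right) = 15$)
$a = \frac{32}{5}$ ($a = 2 \cdot \frac{1}{5} \cdot 4 \cdot 4 = 2 \cdot \frac{4}{5} \cdot 4 = \frac{8}{5} \cdot 4 = \frac{32}{5} \approx 6.4$)
$o{\left(x{\left(4,0 \right)} \right)} a = 15 \cdot \frac{32}{5} = 96$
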